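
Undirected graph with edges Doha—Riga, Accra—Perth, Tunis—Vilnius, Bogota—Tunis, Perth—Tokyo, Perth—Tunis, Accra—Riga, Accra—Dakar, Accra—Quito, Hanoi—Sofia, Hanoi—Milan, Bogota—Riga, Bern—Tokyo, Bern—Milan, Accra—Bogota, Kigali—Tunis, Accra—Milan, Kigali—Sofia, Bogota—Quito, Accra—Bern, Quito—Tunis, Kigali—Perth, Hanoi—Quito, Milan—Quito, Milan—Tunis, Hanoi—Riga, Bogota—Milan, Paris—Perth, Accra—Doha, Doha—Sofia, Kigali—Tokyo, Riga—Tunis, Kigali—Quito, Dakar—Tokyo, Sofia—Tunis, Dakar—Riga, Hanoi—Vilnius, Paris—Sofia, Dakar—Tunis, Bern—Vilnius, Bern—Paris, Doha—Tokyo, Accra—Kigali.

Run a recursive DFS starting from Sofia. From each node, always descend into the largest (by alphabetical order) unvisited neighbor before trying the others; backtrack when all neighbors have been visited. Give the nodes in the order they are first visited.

Visit Sofia
Sofia → Tunis
Tunis → Vilnius
Vilnius → Hanoi
Hanoi → Riga
Riga → Doha
Doha → Tokyo
Tokyo → Perth
Perth → Paris
Paris → Bern
Bern → Milan
Milan → Quito
Quito → Kigali
Kigali → Accra
Accra → Dakar
Accra → Bogota

Sofia → Tunis → Vilnius → Hanoi → Riga → Doha → Tokyo → Perth → Paris → Bern → Milan → Quito → Kigali → Accra → Dakar → Bogota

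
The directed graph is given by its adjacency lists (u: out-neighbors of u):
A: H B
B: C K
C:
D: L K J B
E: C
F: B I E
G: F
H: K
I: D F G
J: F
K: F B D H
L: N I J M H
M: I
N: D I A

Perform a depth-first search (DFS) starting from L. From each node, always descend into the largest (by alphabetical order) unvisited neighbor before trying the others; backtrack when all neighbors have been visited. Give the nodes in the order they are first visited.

L → N → I → G → F → E → C → B → K → H → D → J → A → M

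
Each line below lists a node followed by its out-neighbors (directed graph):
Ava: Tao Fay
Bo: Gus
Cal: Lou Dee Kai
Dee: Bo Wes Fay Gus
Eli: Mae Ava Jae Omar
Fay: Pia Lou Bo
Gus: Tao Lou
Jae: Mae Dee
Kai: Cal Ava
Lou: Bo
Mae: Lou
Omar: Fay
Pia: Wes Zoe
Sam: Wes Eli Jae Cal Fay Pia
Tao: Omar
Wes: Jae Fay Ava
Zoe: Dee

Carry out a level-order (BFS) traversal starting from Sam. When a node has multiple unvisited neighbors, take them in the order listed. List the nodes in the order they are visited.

Visit Sam; enqueue Wes, Eli, Jae, Cal, Fay, Pia → queue [Wes, Eli, Jae, Cal, Fay, Pia]
Visit Wes; enqueue Ava → queue [Eli, Jae, Cal, Fay, Pia, Ava]
Visit Eli; enqueue Mae, Omar → queue [Jae, Cal, Fay, Pia, Ava, Mae, Omar]
Visit Jae; enqueue Dee → queue [Cal, Fay, Pia, Ava, Mae, Omar, Dee]
Visit Cal; enqueue Lou, Kai → queue [Fay, Pia, Ava, Mae, Omar, Dee, Lou, Kai]
Visit Fay; enqueue Bo → queue [Pia, Ava, Mae, Omar, Dee, Lou, Kai, Bo]
Visit Pia; enqueue Zoe → queue [Ava, Mae, Omar, Dee, Lou, Kai, Bo, Zoe]
Visit Ava; enqueue Tao → queue [Mae, Omar, Dee, Lou, Kai, Bo, Zoe, Tao]
Visit Mae → queue [Omar, Dee, Lou, Kai, Bo, Zoe, Tao]
Visit Omar → queue [Dee, Lou, Kai, Bo, Zoe, Tao]
Visit Dee; enqueue Gus → queue [Lou, Kai, Bo, Zoe, Tao, Gus]
Visit Lou → queue [Kai, Bo, Zoe, Tao, Gus]
Visit Kai → queue [Bo, Zoe, Tao, Gus]
Visit Bo → queue [Zoe, Tao, Gus]
Visit Zoe → queue [Tao, Gus]
Visit Tao → queue [Gus]
Visit Gus → queue []

Sam → Wes → Eli → Jae → Cal → Fay → Pia → Ava → Mae → Omar → Dee → Lou → Kai → Bo → Zoe → Tao → Gus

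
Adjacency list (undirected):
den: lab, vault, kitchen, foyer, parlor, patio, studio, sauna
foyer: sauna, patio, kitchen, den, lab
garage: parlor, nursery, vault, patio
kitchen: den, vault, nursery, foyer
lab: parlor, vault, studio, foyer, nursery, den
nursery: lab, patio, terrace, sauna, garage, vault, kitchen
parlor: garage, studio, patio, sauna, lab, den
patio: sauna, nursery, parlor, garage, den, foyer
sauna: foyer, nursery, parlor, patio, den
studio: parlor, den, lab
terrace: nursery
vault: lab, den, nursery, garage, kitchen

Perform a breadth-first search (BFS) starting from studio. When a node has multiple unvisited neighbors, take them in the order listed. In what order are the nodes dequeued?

studio parlor den lab garage patio sauna vault kitchen foyer nursery terrace

Visit studio; enqueue parlor, den, lab → queue [parlor, den, lab]
Visit parlor; enqueue garage, patio, sauna → queue [den, lab, garage, patio, sauna]
Visit den; enqueue vault, kitchen, foyer → queue [lab, garage, patio, sauna, vault, kitchen, foyer]
Visit lab; enqueue nursery → queue [garage, patio, sauna, vault, kitchen, foyer, nursery]
Visit garage → queue [patio, sauna, vault, kitchen, foyer, nursery]
Visit patio → queue [sauna, vault, kitchen, foyer, nursery]
Visit sauna → queue [vault, kitchen, foyer, nursery]
Visit vault → queue [kitchen, foyer, nursery]
Visit kitchen → queue [foyer, nursery]
Visit foyer → queue [nursery]
Visit nursery; enqueue terrace → queue [terrace]
Visit terrace → queue []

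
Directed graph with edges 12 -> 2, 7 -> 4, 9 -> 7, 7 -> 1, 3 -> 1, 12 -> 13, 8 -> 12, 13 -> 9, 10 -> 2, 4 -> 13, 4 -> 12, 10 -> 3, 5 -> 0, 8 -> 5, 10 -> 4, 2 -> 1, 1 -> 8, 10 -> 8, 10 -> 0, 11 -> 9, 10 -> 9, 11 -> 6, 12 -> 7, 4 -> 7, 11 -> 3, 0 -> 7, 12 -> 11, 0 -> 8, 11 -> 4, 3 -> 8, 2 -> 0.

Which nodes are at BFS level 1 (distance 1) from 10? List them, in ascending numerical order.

Level 0: 10
Level 1: 0, 2, 3, 4, 8, 9
Level 2: 1, 5, 7, 12, 13
Level 3: 11
Level 4: 6

0, 2, 3, 4, 8, 9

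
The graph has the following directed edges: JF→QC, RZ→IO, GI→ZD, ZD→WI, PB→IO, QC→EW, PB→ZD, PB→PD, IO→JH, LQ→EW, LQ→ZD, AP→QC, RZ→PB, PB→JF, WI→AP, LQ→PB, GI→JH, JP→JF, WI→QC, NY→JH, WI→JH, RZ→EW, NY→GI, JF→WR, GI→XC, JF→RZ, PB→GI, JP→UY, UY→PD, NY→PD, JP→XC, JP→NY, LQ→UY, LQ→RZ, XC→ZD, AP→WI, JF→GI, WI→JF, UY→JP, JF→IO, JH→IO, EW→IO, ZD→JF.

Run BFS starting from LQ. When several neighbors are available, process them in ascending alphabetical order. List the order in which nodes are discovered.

LQ EW PB RZ UY ZD IO GI JF PD JP WI JH XC QC WR NY AP

Visit LQ; enqueue EW, PB, RZ, UY, ZD → queue [EW, PB, RZ, UY, ZD]
Visit EW; enqueue IO → queue [PB, RZ, UY, ZD, IO]
Visit PB; enqueue GI, JF, PD → queue [RZ, UY, ZD, IO, GI, JF, PD]
Visit RZ → queue [UY, ZD, IO, GI, JF, PD]
Visit UY; enqueue JP → queue [ZD, IO, GI, JF, PD, JP]
Visit ZD; enqueue WI → queue [IO, GI, JF, PD, JP, WI]
Visit IO; enqueue JH → queue [GI, JF, PD, JP, WI, JH]
Visit GI; enqueue XC → queue [JF, PD, JP, WI, JH, XC]
Visit JF; enqueue QC, WR → queue [PD, JP, WI, JH, XC, QC, WR]
Visit PD → queue [JP, WI, JH, XC, QC, WR]
Visit JP; enqueue NY → queue [WI, JH, XC, QC, WR, NY]
Visit WI; enqueue AP → queue [JH, XC, QC, WR, NY, AP]
Visit JH → queue [XC, QC, WR, NY, AP]
Visit XC → queue [QC, WR, NY, AP]
Visit QC → queue [WR, NY, AP]
Visit WR → queue [NY, AP]
Visit NY → queue [AP]
Visit AP → queue []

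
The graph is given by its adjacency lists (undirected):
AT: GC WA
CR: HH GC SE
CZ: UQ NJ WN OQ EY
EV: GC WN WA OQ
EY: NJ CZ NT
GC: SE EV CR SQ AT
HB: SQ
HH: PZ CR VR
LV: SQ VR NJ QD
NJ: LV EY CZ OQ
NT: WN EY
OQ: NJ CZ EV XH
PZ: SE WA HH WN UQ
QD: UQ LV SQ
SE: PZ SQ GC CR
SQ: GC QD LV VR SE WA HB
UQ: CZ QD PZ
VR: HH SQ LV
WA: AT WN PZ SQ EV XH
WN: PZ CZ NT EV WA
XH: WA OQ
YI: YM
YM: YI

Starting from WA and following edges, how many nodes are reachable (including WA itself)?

21

BFS from WA visits: WA, XH, WN, SQ, PZ, EV, AT, OQ, NT, CZ, VR, SE, QD, LV, HB, GC, UQ, HH, NJ, EY, CR
Reachable nodes: 21 of 23 total.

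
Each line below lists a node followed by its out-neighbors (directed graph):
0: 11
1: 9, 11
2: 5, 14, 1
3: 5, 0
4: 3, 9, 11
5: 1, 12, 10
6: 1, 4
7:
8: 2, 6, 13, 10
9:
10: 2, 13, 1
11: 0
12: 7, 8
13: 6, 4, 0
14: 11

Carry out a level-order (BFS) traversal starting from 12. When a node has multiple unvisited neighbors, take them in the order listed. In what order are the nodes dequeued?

Visit 12; enqueue 7, 8 → queue [7, 8]
Visit 7 → queue [8]
Visit 8; enqueue 2, 6, 13, 10 → queue [2, 6, 13, 10]
Visit 2; enqueue 5, 14, 1 → queue [6, 13, 10, 5, 14, 1]
Visit 6; enqueue 4 → queue [13, 10, 5, 14, 1, 4]
Visit 13; enqueue 0 → queue [10, 5, 14, 1, 4, 0]
Visit 10 → queue [5, 14, 1, 4, 0]
Visit 5 → queue [14, 1, 4, 0]
Visit 14; enqueue 11 → queue [1, 4, 0, 11]
Visit 1; enqueue 9 → queue [4, 0, 11, 9]
Visit 4; enqueue 3 → queue [0, 11, 9, 3]
Visit 0 → queue [11, 9, 3]
Visit 11 → queue [9, 3]
Visit 9 → queue [3]
Visit 3 → queue []

12 -> 7 -> 8 -> 2 -> 6 -> 13 -> 10 -> 5 -> 14 -> 1 -> 4 -> 0 -> 11 -> 9 -> 3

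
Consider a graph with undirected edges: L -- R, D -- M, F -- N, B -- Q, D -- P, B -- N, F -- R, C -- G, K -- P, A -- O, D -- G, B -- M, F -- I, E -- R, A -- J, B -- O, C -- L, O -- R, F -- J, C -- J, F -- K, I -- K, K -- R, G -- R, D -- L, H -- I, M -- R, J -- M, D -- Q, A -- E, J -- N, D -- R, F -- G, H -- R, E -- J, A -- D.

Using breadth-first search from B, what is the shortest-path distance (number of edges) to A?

2

Level 0: B
Level 1: M, N, O, Q
Level 2: A, D, F, J, R
Level 3: C, E, G, H, I, K, L, P
A first appears at level 2.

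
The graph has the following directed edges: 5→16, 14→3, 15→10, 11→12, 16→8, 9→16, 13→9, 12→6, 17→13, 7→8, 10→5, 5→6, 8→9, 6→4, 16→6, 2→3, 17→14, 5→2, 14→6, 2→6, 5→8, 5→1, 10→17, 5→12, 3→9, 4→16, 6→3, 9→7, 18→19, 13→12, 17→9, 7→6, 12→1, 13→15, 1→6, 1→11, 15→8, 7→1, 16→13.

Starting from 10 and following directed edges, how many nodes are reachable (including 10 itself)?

17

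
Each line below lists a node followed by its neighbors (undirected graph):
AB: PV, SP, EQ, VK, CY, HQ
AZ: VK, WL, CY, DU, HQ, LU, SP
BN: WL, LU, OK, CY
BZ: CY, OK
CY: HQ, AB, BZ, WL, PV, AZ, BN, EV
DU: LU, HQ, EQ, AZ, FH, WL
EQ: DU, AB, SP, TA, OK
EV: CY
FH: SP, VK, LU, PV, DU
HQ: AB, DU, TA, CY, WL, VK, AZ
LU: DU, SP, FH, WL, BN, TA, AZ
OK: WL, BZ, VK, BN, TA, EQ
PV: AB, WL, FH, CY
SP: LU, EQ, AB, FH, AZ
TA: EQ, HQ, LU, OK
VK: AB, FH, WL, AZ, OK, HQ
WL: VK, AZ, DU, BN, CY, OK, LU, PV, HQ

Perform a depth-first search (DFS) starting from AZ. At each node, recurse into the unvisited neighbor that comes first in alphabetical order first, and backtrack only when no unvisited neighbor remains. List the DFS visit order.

Visit AZ
AZ → CY
CY → AB
AB → EQ
EQ → DU
DU → FH
FH → LU
LU → BN
BN → OK
OK → BZ
OK → TA
TA → HQ
HQ → VK
VK → WL
WL → PV
LU → SP
CY → EV

AZ CY AB EQ DU FH LU BN OK BZ TA HQ VK WL PV SP EV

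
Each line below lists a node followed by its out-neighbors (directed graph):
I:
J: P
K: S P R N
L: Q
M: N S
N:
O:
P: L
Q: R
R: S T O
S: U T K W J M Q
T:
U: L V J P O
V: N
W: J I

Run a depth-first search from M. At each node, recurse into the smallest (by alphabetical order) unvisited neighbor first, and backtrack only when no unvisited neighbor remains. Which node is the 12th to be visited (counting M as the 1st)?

U

Visit M
M → N
M → S
S → J
J → P
P → L
L → Q
Q → R
R → O
R → T
S → K
S → U
U → V
S → W
W → I

Visit order: M, N, S, J, P, L, Q, R, O, T, K, U, V, W, I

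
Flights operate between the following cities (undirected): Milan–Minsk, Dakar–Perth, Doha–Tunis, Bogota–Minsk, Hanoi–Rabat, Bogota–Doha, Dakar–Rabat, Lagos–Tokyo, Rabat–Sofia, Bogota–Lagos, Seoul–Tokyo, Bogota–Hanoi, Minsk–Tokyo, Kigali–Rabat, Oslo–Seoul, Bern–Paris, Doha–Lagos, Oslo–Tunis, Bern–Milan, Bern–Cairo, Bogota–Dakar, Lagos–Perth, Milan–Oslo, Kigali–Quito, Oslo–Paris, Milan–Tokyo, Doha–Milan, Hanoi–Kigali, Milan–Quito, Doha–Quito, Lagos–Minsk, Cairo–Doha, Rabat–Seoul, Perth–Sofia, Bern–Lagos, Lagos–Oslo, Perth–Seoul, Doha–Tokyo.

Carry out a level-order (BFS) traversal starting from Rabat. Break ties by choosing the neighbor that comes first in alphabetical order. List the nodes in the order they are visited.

Rabat → Dakar → Hanoi → Kigali → Seoul → Sofia → Bogota → Perth → Quito → Oslo → Tokyo → Doha → Lagos → Minsk → Milan → Paris → Tunis → Cairo → Bern

Visit Rabat; enqueue Dakar, Hanoi, Kigali, Seoul, Sofia → queue [Dakar, Hanoi, Kigali, Seoul, Sofia]
Visit Dakar; enqueue Bogota, Perth → queue [Hanoi, Kigali, Seoul, Sofia, Bogota, Perth]
Visit Hanoi → queue [Kigali, Seoul, Sofia, Bogota, Perth]
Visit Kigali; enqueue Quito → queue [Seoul, Sofia, Bogota, Perth, Quito]
Visit Seoul; enqueue Oslo, Tokyo → queue [Sofia, Bogota, Perth, Quito, Oslo, Tokyo]
Visit Sofia → queue [Bogota, Perth, Quito, Oslo, Tokyo]
Visit Bogota; enqueue Doha, Lagos, Minsk → queue [Perth, Quito, Oslo, Tokyo, Doha, Lagos, Minsk]
Visit Perth → queue [Quito, Oslo, Tokyo, Doha, Lagos, Minsk]
Visit Quito; enqueue Milan → queue [Oslo, Tokyo, Doha, Lagos, Minsk, Milan]
Visit Oslo; enqueue Paris, Tunis → queue [Tokyo, Doha, Lagos, Minsk, Milan, Paris, Tunis]
Visit Tokyo → queue [Doha, Lagos, Minsk, Milan, Paris, Tunis]
Visit Doha; enqueue Cairo → queue [Lagos, Minsk, Milan, Paris, Tunis, Cairo]
Visit Lagos; enqueue Bern → queue [Minsk, Milan, Paris, Tunis, Cairo, Bern]
Visit Minsk → queue [Milan, Paris, Tunis, Cairo, Bern]
Visit Milan → queue [Paris, Tunis, Cairo, Bern]
Visit Paris → queue [Tunis, Cairo, Bern]
Visit Tunis → queue [Cairo, Bern]
Visit Cairo → queue [Bern]
Visit Bern → queue []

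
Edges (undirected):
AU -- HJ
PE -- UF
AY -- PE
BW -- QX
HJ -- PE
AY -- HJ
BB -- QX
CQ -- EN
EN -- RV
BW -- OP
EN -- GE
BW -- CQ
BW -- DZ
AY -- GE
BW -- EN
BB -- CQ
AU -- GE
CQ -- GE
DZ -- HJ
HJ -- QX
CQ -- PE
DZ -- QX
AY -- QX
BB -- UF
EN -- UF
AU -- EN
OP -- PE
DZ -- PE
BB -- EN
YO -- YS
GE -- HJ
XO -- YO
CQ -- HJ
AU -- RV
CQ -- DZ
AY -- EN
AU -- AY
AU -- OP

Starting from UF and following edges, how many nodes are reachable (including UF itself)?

14

BFS from UF visits: UF, BB, EN, PE, CQ, QX, AU, AY, BW, GE, RV, DZ, HJ, OP
Reachable nodes: 14 of 17 total.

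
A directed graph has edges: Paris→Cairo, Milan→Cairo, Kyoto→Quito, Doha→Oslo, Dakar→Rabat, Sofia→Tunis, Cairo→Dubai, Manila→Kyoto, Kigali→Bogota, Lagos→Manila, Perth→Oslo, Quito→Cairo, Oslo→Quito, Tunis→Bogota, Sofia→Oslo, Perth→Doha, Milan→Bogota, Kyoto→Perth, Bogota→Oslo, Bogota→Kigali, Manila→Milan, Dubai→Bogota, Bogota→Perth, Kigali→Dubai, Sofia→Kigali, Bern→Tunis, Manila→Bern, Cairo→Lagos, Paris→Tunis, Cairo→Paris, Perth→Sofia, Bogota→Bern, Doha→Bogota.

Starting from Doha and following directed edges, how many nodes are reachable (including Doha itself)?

16

BFS from Doha visits: Doha, Bogota, Oslo, Bern, Kigali, Perth, Quito, Tunis, Dubai, Sofia, Cairo, Lagos, Paris, Manila, Kyoto, Milan
Reachable nodes: 16 of 18 total.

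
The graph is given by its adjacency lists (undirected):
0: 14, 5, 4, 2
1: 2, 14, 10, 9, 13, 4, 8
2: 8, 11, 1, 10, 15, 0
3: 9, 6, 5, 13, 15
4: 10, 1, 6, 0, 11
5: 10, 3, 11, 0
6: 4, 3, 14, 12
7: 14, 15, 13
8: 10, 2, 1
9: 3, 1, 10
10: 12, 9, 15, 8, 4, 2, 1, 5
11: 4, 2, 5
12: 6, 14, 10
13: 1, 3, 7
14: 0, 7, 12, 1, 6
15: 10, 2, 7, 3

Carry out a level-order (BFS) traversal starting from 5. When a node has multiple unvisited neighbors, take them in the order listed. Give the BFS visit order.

Visit 5; enqueue 10, 3, 11, 0 → queue [10, 3, 11, 0]
Visit 10; enqueue 12, 9, 15, 8, 4, 2, 1 → queue [3, 11, 0, 12, 9, 15, 8, 4, 2, 1]
Visit 3; enqueue 6, 13 → queue [11, 0, 12, 9, 15, 8, 4, 2, 1, 6, 13]
Visit 11 → queue [0, 12, 9, 15, 8, 4, 2, 1, 6, 13]
Visit 0; enqueue 14 → queue [12, 9, 15, 8, 4, 2, 1, 6, 13, 14]
Visit 12 → queue [9, 15, 8, 4, 2, 1, 6, 13, 14]
Visit 9 → queue [15, 8, 4, 2, 1, 6, 13, 14]
Visit 15; enqueue 7 → queue [8, 4, 2, 1, 6, 13, 14, 7]
Visit 8 → queue [4, 2, 1, 6, 13, 14, 7]
Visit 4 → queue [2, 1, 6, 13, 14, 7]
Visit 2 → queue [1, 6, 13, 14, 7]
Visit 1 → queue [6, 13, 14, 7]
Visit 6 → queue [13, 14, 7]
Visit 13 → queue [14, 7]
Visit 14 → queue [7]
Visit 7 → queue []

5, 10, 3, 11, 0, 12, 9, 15, 8, 4, 2, 1, 6, 13, 14, 7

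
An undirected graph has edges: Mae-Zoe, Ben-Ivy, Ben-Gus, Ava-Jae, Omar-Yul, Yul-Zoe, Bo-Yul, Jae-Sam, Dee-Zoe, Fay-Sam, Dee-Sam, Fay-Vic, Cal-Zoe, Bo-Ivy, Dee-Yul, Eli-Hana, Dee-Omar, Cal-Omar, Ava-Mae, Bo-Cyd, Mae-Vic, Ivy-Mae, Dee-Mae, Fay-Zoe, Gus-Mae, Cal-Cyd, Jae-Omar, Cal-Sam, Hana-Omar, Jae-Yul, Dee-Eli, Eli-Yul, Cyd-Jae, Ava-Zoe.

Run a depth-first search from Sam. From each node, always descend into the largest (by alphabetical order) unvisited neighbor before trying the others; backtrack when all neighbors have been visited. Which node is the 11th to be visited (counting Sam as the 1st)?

Cal

Visit Sam
Sam → Jae
Jae → Yul
Yul → Zoe
Zoe → Mae
Mae → Vic
Vic → Fay
Mae → Ivy
Ivy → Bo
Bo → Cyd
Cyd → Cal
Cal → Omar
Omar → Hana
Hana → Eli
Eli → Dee
Ivy → Ben
Ben → Gus
Mae → Ava

Visit order: Sam, Jae, Yul, Zoe, Mae, Vic, Fay, Ivy, Bo, Cyd, Cal, Omar, Hana, Eli, Dee, Ben, Gus, Ava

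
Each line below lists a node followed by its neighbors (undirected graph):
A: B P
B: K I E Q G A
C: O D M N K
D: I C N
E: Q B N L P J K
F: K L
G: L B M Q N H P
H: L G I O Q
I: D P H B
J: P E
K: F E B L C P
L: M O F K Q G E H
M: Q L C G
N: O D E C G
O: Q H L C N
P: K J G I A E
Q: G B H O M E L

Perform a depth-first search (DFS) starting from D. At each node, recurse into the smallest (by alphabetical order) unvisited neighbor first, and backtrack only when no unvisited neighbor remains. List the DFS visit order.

D C K B A P E J L F G H I O N Q M

Visit D
D → C
C → K
K → B
B → A
A → P
P → E
E → J
E → L
L → F
L → G
G → H
H → I
H → O
O → N
O → Q
Q → M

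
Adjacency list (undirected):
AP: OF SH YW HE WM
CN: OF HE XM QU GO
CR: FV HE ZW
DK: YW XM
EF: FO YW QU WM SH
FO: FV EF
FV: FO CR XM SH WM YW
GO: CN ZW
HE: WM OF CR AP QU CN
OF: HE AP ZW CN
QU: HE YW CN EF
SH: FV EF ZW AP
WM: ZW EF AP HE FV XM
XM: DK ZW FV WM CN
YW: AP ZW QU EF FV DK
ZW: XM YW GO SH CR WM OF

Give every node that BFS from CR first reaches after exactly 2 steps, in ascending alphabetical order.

Level 0: CR
Level 1: FV, HE, ZW
Level 2: AP, CN, FO, GO, OF, QU, SH, WM, XM, YW
Level 3: DK, EF

AP, CN, FO, GO, OF, QU, SH, WM, XM, YW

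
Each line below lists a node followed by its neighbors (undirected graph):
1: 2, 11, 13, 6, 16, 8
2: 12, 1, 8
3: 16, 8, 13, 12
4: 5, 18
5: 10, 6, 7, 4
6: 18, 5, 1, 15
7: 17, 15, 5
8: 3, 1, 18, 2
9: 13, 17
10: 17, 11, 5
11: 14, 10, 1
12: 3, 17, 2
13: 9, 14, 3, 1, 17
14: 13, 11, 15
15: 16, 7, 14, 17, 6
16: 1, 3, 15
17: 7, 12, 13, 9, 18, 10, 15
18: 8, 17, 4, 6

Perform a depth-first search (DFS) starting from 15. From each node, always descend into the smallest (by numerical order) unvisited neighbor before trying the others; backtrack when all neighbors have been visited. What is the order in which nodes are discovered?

Visit 15
15 → 6
6 → 1
1 → 2
2 → 8
8 → 3
3 → 12
12 → 17
17 → 7
7 → 5
5 → 4
4 → 18
5 → 10
10 → 11
11 → 14
14 → 13
13 → 9
3 → 16

15, 6, 1, 2, 8, 3, 12, 17, 7, 5, 4, 18, 10, 11, 14, 13, 9, 16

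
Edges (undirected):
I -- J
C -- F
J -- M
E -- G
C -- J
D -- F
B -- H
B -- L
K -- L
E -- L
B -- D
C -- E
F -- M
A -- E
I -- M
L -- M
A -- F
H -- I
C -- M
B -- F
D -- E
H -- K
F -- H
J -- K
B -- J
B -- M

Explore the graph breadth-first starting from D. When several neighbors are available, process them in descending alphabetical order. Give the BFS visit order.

Visit D; enqueue F, E, B → queue [F, E, B]
Visit F; enqueue M, H, C, A → queue [E, B, M, H, C, A]
Visit E; enqueue L, G → queue [B, M, H, C, A, L, G]
Visit B; enqueue J → queue [M, H, C, A, L, G, J]
Visit M; enqueue I → queue [H, C, A, L, G, J, I]
Visit H; enqueue K → queue [C, A, L, G, J, I, K]
Visit C → queue [A, L, G, J, I, K]
Visit A → queue [L, G, J, I, K]
Visit L → queue [G, J, I, K]
Visit G → queue [J, I, K]
Visit J → queue [I, K]
Visit I → queue [K]
Visit K → queue []

D F E B M H C A L G J I K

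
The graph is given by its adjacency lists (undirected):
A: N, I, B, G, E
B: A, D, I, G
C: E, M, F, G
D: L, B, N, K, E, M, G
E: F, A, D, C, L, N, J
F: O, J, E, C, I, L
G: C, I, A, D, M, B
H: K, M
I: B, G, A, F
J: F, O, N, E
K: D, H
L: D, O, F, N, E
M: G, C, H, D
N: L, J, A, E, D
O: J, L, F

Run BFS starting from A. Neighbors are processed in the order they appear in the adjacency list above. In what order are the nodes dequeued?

Visit A; enqueue N, I, B, G, E → queue [N, I, B, G, E]
Visit N; enqueue L, J, D → queue [I, B, G, E, L, J, D]
Visit I; enqueue F → queue [B, G, E, L, J, D, F]
Visit B → queue [G, E, L, J, D, F]
Visit G; enqueue C, M → queue [E, L, J, D, F, C, M]
Visit E → queue [L, J, D, F, C, M]
Visit L; enqueue O → queue [J, D, F, C, M, O]
Visit J → queue [D, F, C, M, O]
Visit D; enqueue K → queue [F, C, M, O, K]
Visit F → queue [C, M, O, K]
Visit C → queue [M, O, K]
Visit M; enqueue H → queue [O, K, H]
Visit O → queue [K, H]
Visit K → queue [H]
Visit H → queue []

A, N, I, B, G, E, L, J, D, F, C, M, O, K, H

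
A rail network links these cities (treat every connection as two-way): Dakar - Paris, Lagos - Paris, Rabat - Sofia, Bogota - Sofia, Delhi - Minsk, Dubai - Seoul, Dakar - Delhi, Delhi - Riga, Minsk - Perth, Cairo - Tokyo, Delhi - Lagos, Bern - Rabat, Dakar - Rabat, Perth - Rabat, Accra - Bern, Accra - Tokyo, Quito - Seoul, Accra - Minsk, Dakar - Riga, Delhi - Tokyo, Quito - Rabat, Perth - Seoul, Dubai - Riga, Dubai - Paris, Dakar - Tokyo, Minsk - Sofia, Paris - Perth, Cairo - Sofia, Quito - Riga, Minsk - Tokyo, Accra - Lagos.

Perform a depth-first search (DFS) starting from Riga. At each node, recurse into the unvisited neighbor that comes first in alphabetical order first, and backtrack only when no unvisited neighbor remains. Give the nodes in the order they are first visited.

Riga Dakar Delhi Lagos Accra Bern Rabat Perth Minsk Sofia Bogota Cairo Tokyo Paris Dubai Seoul Quito

Visit Riga
Riga → Dakar
Dakar → Delhi
Delhi → Lagos
Lagos → Accra
Accra → Bern
Bern → Rabat
Rabat → Perth
Perth → Minsk
Minsk → Sofia
Sofia → Bogota
Sofia → Cairo
Cairo → Tokyo
Perth → Paris
Paris → Dubai
Dubai → Seoul
Seoul → Quito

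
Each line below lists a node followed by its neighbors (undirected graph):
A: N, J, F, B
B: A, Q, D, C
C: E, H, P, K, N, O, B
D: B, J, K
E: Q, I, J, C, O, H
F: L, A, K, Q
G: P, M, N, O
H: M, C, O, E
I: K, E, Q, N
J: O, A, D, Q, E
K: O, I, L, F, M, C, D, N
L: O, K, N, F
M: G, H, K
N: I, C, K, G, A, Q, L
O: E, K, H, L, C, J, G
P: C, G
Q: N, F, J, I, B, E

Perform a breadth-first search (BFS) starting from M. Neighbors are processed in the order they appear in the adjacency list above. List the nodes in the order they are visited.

Visit M; enqueue G, H, K → queue [G, H, K]
Visit G; enqueue P, N, O → queue [H, K, P, N, O]
Visit H; enqueue C, E → queue [K, P, N, O, C, E]
Visit K; enqueue I, L, F, D → queue [P, N, O, C, E, I, L, F, D]
Visit P → queue [N, O, C, E, I, L, F, D]
Visit N; enqueue A, Q → queue [O, C, E, I, L, F, D, A, Q]
Visit O; enqueue J → queue [C, E, I, L, F, D, A, Q, J]
Visit C; enqueue B → queue [E, I, L, F, D, A, Q, J, B]
Visit E → queue [I, L, F, D, A, Q, J, B]
Visit I → queue [L, F, D, A, Q, J, B]
Visit L → queue [F, D, A, Q, J, B]
Visit F → queue [D, A, Q, J, B]
Visit D → queue [A, Q, J, B]
Visit A → queue [Q, J, B]
Visit Q → queue [J, B]
Visit J → queue [B]
Visit B → queue []

M G H K P N O C E I L F D A Q J B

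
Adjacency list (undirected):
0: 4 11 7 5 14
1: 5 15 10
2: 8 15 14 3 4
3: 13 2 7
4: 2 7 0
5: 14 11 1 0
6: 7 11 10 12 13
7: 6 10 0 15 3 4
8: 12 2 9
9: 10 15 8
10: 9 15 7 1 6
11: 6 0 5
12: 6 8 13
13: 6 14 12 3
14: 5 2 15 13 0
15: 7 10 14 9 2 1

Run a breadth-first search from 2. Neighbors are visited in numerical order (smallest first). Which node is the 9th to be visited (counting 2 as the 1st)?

0

Visit 2; enqueue 3, 4, 8, 14, 15 → queue [3, 4, 8, 14, 15]
Visit 3; enqueue 7, 13 → queue [4, 8, 14, 15, 7, 13]
Visit 4; enqueue 0 → queue [8, 14, 15, 7, 13, 0]
Visit 8; enqueue 9, 12 → queue [14, 15, 7, 13, 0, 9, 12]
Visit 14; enqueue 5 → queue [15, 7, 13, 0, 9, 12, 5]
Visit 15; enqueue 1, 10 → queue [7, 13, 0, 9, 12, 5, 1, 10]
Visit 7; enqueue 6 → queue [13, 0, 9, 12, 5, 1, 10, 6]
Visit 13 → queue [0, 9, 12, 5, 1, 10, 6]
Visit 0; enqueue 11 → queue [9, 12, 5, 1, 10, 6, 11]
Visit 9 → queue [12, 5, 1, 10, 6, 11]
Visit 12 → queue [5, 1, 10, 6, 11]
Visit 5 → queue [1, 10, 6, 11]
Visit 1 → queue [10, 6, 11]
Visit 10 → queue [6, 11]
Visit 6 → queue [11]
Visit 11 → queue []

Visit order: 2, 3, 4, 8, 14, 15, 7, 13, 0, 9, 12, 5, 1, 10, 6, 11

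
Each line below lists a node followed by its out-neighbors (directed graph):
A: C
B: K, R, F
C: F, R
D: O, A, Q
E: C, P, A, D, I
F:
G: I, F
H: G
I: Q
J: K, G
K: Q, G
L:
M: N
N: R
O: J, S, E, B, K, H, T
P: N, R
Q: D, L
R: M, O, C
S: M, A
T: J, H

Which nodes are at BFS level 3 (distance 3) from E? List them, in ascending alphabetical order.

B, H, J, K, L, M, S, T

Level 0: E
Level 1: A, C, D, I, P
Level 2: F, N, O, Q, R
Level 3: B, H, J, K, L, M, S, T
Level 4: G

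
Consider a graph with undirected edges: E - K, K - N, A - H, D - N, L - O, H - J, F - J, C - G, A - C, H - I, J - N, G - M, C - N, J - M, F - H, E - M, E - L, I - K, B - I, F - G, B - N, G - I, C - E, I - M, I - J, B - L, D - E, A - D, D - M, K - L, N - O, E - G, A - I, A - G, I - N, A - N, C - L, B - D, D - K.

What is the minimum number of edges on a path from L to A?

Level 0: L
Level 1: B, C, E, K, O
Level 2: A, D, G, I, M, N
Level 3: F, H, J
A first appears at level 2.

2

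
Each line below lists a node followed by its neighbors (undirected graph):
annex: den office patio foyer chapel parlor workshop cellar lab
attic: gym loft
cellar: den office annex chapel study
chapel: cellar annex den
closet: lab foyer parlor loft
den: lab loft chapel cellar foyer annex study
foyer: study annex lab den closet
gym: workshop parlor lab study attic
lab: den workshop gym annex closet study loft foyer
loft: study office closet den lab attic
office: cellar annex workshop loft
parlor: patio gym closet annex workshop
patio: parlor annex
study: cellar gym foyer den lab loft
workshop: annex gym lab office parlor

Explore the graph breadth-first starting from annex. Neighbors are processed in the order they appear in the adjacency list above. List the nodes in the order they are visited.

annex -> den -> office -> patio -> foyer -> chapel -> parlor -> workshop -> cellar -> lab -> loft -> study -> closet -> gym -> attic

Visit annex; enqueue den, office, patio, foyer, chapel, parlor, workshop, cellar, lab → queue [den, office, patio, foyer, chapel, parlor, workshop, cellar, lab]
Visit den; enqueue loft, study → queue [office, patio, foyer, chapel, parlor, workshop, cellar, lab, loft, study]
Visit office → queue [patio, foyer, chapel, parlor, workshop, cellar, lab, loft, study]
Visit patio → queue [foyer, chapel, parlor, workshop, cellar, lab, loft, study]
Visit foyer; enqueue closet → queue [chapel, parlor, workshop, cellar, lab, loft, study, closet]
Visit chapel → queue [parlor, workshop, cellar, lab, loft, study, closet]
Visit parlor; enqueue gym → queue [workshop, cellar, lab, loft, study, closet, gym]
Visit workshop → queue [cellar, lab, loft, study, closet, gym]
Visit cellar → queue [lab, loft, study, closet, gym]
Visit lab → queue [loft, study, closet, gym]
Visit loft; enqueue attic → queue [study, closet, gym, attic]
Visit study → queue [closet, gym, attic]
Visit closet → queue [gym, attic]
Visit gym → queue [attic]
Visit attic → queue []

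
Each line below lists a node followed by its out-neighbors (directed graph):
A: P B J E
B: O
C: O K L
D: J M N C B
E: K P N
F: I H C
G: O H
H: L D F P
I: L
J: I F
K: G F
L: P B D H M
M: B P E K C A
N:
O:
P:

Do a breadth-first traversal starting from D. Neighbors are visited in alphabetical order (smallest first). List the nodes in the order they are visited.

Visit D; enqueue B, C, J, M, N → queue [B, C, J, M, N]
Visit B; enqueue O → queue [C, J, M, N, O]
Visit C; enqueue K, L → queue [J, M, N, O, K, L]
Visit J; enqueue F, I → queue [M, N, O, K, L, F, I]
Visit M; enqueue A, E, P → queue [N, O, K, L, F, I, A, E, P]
Visit N → queue [O, K, L, F, I, A, E, P]
Visit O → queue [K, L, F, I, A, E, P]
Visit K; enqueue G → queue [L, F, I, A, E, P, G]
Visit L; enqueue H → queue [F, I, A, E, P, G, H]
Visit F → queue [I, A, E, P, G, H]
Visit I → queue [A, E, P, G, H]
Visit A → queue [E, P, G, H]
Visit E → queue [P, G, H]
Visit P → queue [G, H]
Visit G → queue [H]
Visit H → queue []

D -> B -> C -> J -> M -> N -> O -> K -> L -> F -> I -> A -> E -> P -> G -> H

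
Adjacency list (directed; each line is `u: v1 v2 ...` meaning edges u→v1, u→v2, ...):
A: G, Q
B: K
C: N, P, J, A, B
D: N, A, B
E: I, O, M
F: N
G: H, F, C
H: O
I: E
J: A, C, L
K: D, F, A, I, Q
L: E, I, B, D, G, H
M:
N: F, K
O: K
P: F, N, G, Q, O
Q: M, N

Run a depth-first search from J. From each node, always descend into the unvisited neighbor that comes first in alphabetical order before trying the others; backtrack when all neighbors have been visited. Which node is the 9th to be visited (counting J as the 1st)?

Visit J
J → A
A → G
G → C
C → B
B → K
K → D
D → N
N → F
K → I
I → E
E → M
E → O
K → Q
C → P
G → H
J → L

Visit order: J, A, G, C, B, K, D, N, F, I, E, M, O, Q, P, H, L

F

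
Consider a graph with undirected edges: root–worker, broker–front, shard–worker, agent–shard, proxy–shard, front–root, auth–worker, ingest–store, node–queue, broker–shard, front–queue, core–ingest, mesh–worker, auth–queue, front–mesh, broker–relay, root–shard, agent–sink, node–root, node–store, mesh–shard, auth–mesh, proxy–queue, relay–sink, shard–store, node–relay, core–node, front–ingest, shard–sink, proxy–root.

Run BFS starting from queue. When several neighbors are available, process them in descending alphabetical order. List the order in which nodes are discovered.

Visit queue; enqueue proxy, node, front, auth → queue [proxy, node, front, auth]
Visit proxy; enqueue shard, root → queue [node, front, auth, shard, root]
Visit node; enqueue store, relay, core → queue [front, auth, shard, root, store, relay, core]
Visit front; enqueue mesh, ingest, broker → queue [auth, shard, root, store, relay, core, mesh, ingest, broker]
Visit auth; enqueue worker → queue [shard, root, store, relay, core, mesh, ingest, broker, worker]
Visit shard; enqueue sink, agent → queue [root, store, relay, core, mesh, ingest, broker, worker, sink, agent]
Visit root → queue [store, relay, core, mesh, ingest, broker, worker, sink, agent]
Visit store → queue [relay, core, mesh, ingest, broker, worker, sink, agent]
Visit relay → queue [core, mesh, ingest, broker, worker, sink, agent]
Visit core → queue [mesh, ingest, broker, worker, sink, agent]
Visit mesh → queue [ingest, broker, worker, sink, agent]
Visit ingest → queue [broker, worker, sink, agent]
Visit broker → queue [worker, sink, agent]
Visit worker → queue [sink, agent]
Visit sink → queue [agent]
Visit agent → queue []

queue, proxy, node, front, auth, shard, root, store, relay, core, mesh, ingest, broker, worker, sink, agent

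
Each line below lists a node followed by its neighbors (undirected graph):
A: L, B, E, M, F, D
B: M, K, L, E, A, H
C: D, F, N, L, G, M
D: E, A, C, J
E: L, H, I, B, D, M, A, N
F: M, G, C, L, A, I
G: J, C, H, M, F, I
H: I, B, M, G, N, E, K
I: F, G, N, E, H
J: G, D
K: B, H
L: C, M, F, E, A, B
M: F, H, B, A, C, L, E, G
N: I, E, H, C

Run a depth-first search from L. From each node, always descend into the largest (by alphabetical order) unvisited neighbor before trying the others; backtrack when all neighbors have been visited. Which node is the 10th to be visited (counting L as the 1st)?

B

Visit L
L → M
M → H
H → N
N → I
I → G
G → J
J → D
D → E
E → B
B → K
B → A
A → F
F → C

Visit order: L, M, H, N, I, G, J, D, E, B, K, A, F, C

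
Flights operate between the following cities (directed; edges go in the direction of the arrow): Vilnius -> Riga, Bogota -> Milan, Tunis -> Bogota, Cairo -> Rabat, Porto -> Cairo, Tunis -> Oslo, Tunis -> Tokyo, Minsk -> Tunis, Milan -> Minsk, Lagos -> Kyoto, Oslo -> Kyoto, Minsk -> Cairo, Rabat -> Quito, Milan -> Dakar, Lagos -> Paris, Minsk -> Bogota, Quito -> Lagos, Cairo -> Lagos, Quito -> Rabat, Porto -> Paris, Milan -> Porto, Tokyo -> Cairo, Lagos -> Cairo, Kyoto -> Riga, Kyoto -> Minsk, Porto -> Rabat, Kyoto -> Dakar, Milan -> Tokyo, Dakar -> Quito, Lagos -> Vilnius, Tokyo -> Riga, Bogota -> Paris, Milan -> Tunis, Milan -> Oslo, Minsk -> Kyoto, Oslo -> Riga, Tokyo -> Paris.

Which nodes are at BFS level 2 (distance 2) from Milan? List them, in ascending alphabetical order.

Bogota, Cairo, Kyoto, Paris, Quito, Rabat, Riga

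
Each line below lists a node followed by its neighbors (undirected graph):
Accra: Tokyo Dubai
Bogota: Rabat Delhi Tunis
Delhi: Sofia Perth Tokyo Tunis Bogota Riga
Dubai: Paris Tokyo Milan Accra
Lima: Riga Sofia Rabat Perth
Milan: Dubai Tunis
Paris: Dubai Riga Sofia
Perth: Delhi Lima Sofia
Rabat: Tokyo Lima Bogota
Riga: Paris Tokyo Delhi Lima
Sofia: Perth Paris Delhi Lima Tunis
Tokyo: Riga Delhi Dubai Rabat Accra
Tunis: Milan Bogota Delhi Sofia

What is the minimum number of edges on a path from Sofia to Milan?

Level 0: Sofia
Level 1: Delhi, Lima, Paris, Perth, Tunis
Level 2: Bogota, Dubai, Milan, Rabat, Riga, Tokyo
Level 3: Accra
Milan first appears at level 2.

2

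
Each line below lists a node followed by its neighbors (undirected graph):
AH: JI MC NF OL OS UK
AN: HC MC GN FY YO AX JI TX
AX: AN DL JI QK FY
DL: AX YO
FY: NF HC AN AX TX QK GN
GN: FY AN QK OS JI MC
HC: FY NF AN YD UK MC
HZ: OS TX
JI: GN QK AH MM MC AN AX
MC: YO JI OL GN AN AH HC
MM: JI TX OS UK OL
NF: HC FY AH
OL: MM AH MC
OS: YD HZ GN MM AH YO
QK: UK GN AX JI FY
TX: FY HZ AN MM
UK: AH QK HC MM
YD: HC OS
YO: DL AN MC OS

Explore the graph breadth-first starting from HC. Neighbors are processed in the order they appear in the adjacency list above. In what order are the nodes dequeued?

Visit HC; enqueue FY, NF, AN, YD, UK, MC → queue [FY, NF, AN, YD, UK, MC]
Visit FY; enqueue AX, TX, QK, GN → queue [NF, AN, YD, UK, MC, AX, TX, QK, GN]
Visit NF; enqueue AH → queue [AN, YD, UK, MC, AX, TX, QK, GN, AH]
Visit AN; enqueue YO, JI → queue [YD, UK, MC, AX, TX, QK, GN, AH, YO, JI]
Visit YD; enqueue OS → queue [UK, MC, AX, TX, QK, GN, AH, YO, JI, OS]
Visit UK; enqueue MM → queue [MC, AX, TX, QK, GN, AH, YO, JI, OS, MM]
Visit MC; enqueue OL → queue [AX, TX, QK, GN, AH, YO, JI, OS, MM, OL]
Visit AX; enqueue DL → queue [TX, QK, GN, AH, YO, JI, OS, MM, OL, DL]
Visit TX; enqueue HZ → queue [QK, GN, AH, YO, JI, OS, MM, OL, DL, HZ]
Visit QK → queue [GN, AH, YO, JI, OS, MM, OL, DL, HZ]
Visit GN → queue [AH, YO, JI, OS, MM, OL, DL, HZ]
Visit AH → queue [YO, JI, OS, MM, OL, DL, HZ]
Visit YO → queue [JI, OS, MM, OL, DL, HZ]
Visit JI → queue [OS, MM, OL, DL, HZ]
Visit OS → queue [MM, OL, DL, HZ]
Visit MM → queue [OL, DL, HZ]
Visit OL → queue [DL, HZ]
Visit DL → queue [HZ]
Visit HZ → queue []

HC FY NF AN YD UK MC AX TX QK GN AH YO JI OS MM OL DL HZ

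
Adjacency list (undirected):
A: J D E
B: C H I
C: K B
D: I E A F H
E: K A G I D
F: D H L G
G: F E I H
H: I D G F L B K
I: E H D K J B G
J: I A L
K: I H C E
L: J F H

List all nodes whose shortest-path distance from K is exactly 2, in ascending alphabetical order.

Level 0: K
Level 1: C, E, H, I
Level 2: A, B, D, F, G, J, L

A, B, D, F, G, J, L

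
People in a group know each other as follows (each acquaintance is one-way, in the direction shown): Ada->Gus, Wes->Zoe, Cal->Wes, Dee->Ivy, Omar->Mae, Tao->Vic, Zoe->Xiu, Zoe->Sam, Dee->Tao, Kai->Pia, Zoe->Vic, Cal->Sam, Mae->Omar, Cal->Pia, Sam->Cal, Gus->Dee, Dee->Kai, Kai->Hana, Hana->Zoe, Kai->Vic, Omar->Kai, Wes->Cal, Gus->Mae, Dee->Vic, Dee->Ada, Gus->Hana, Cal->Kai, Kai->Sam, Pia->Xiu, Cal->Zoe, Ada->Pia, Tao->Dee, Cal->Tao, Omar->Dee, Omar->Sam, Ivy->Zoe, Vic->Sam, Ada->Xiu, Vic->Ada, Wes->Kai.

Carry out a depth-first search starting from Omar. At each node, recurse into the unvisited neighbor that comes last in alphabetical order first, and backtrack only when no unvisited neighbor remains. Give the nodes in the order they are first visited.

Omar, Sam, Cal, Zoe, Xiu, Vic, Ada, Pia, Gus, Mae, Hana, Dee, Tao, Kai, Ivy, Wes

Visit Omar
Omar → Sam
Sam → Cal
Cal → Zoe
Zoe → Xiu
Zoe → Vic
Vic → Ada
Ada → Pia
Ada → Gus
Gus → Mae
Gus → Hana
Gus → Dee
Dee → Tao
Dee → Kai
Dee → Ivy
Cal → Wes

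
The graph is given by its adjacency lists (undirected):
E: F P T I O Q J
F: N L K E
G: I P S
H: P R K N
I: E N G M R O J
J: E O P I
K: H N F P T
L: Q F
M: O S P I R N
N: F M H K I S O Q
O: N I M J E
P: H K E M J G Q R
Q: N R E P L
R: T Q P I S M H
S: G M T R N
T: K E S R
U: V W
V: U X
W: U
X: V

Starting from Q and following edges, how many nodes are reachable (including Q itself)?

16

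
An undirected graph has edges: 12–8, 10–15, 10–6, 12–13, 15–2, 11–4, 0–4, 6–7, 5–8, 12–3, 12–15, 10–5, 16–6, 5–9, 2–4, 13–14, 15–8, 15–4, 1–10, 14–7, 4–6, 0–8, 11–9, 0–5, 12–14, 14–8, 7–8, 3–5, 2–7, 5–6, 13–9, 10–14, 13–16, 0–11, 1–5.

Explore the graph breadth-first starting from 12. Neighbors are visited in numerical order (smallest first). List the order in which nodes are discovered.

12 3 8 13 14 15 5 0 7 9 16 10 2 4 1 6 11

Visit 12; enqueue 3, 8, 13, 14, 15 → queue [3, 8, 13, 14, 15]
Visit 3; enqueue 5 → queue [8, 13, 14, 15, 5]
Visit 8; enqueue 0, 7 → queue [13, 14, 15, 5, 0, 7]
Visit 13; enqueue 9, 16 → queue [14, 15, 5, 0, 7, 9, 16]
Visit 14; enqueue 10 → queue [15, 5, 0, 7, 9, 16, 10]
Visit 15; enqueue 2, 4 → queue [5, 0, 7, 9, 16, 10, 2, 4]
Visit 5; enqueue 1, 6 → queue [0, 7, 9, 16, 10, 2, 4, 1, 6]
Visit 0; enqueue 11 → queue [7, 9, 16, 10, 2, 4, 1, 6, 11]
Visit 7 → queue [9, 16, 10, 2, 4, 1, 6, 11]
Visit 9 → queue [16, 10, 2, 4, 1, 6, 11]
Visit 16 → queue [10, 2, 4, 1, 6, 11]
Visit 10 → queue [2, 4, 1, 6, 11]
Visit 2 → queue [4, 1, 6, 11]
Visit 4 → queue [1, 6, 11]
Visit 1 → queue [6, 11]
Visit 6 → queue [11]
Visit 11 → queue []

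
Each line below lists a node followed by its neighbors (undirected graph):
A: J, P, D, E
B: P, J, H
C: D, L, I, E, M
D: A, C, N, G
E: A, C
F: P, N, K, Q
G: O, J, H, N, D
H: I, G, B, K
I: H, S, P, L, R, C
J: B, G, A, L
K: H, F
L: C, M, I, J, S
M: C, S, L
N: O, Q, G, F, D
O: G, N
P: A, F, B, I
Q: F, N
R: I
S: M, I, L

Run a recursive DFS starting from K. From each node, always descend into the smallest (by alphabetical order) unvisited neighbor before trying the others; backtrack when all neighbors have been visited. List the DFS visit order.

K F N D A E C I H B J G O L M S P R Q

Visit K
K → F
F → N
N → D
D → A
A → E
E → C
C → I
I → H
H → B
B → J
J → G
G → O
J → L
L → M
M → S
B → P
I → R
N → Q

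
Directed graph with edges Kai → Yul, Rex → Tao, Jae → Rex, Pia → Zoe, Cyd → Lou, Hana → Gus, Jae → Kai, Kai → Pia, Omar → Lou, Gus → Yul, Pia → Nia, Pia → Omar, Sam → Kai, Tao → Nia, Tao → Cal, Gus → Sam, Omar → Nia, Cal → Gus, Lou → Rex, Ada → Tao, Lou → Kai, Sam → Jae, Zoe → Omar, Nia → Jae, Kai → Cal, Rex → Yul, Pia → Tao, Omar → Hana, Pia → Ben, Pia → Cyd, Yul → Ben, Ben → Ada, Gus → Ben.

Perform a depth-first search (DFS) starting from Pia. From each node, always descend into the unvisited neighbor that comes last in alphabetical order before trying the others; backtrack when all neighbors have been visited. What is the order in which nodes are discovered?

Visit Pia
Pia → Zoe
Zoe → Omar
Omar → Nia
Nia → Jae
Jae → Rex
Rex → Yul
Yul → Ben
Ben → Ada
Ada → Tao
Tao → Cal
Cal → Gus
Gus → Sam
Sam → Kai
Omar → Lou
Omar → Hana
Pia → Cyd

Pia → Zoe → Omar → Nia → Jae → Rex → Yul → Ben → Ada → Tao → Cal → Gus → Sam → Kai → Lou → Hana → Cyd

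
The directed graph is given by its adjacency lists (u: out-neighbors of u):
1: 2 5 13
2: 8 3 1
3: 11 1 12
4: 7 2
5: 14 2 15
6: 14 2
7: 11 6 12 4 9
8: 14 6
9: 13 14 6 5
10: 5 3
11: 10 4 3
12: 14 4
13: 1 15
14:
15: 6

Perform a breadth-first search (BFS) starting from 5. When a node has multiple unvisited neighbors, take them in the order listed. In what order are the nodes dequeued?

Visit 5; enqueue 14, 2, 15 → queue [14, 2, 15]
Visit 14 → queue [2, 15]
Visit 2; enqueue 8, 3, 1 → queue [15, 8, 3, 1]
Visit 15; enqueue 6 → queue [8, 3, 1, 6]
Visit 8 → queue [3, 1, 6]
Visit 3; enqueue 11, 12 → queue [1, 6, 11, 12]
Visit 1; enqueue 13 → queue [6, 11, 12, 13]
Visit 6 → queue [11, 12, 13]
Visit 11; enqueue 10, 4 → queue [12, 13, 10, 4]
Visit 12 → queue [13, 10, 4]
Visit 13 → queue [10, 4]
Visit 10 → queue [4]
Visit 4; enqueue 7 → queue [7]
Visit 7; enqueue 9 → queue [9]
Visit 9 → queue []

5 14 2 15 8 3 1 6 11 12 13 10 4 7 9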